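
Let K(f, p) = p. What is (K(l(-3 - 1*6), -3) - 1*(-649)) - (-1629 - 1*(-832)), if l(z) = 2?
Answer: 1443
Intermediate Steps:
(K(l(-3 - 1*6), -3) - 1*(-649)) - (-1629 - 1*(-832)) = (-3 - 1*(-649)) - (-1629 - 1*(-832)) = (-3 + 649) - (-1629 + 832) = 646 - 1*(-797) = 646 + 797 = 1443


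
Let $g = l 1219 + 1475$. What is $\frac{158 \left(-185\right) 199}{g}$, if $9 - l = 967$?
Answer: $\frac{5816770}{1166327} \approx 4.9873$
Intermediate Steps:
$l = -958$ ($l = 9 - 967 = -958$)
$g = -1166327$ ($g = \left(-958\right) 1219 + 1475 = -1167802 + 1475 = -1166327$)
$\frac{158 \left(-185\right) 199}{g} = \frac{158 \left(-185\right) 199}{-1166327} = \left(-29230\right) 199 \left(- \frac{1}{1166327}\right) = \left(-5816770\right) \left(- \frac{1}{1166327}\right) = \frac{5816770}{1166327}$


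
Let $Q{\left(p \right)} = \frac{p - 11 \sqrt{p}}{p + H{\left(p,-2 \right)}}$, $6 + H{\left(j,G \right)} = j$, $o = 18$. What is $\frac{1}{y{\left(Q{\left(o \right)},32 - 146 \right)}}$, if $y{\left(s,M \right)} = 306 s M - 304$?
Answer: $\frac{635}{74580814} + \frac{2295 \sqrt{2}}{149161628} \approx 3.0273 \cdot 10^{-5}$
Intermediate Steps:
$H{\left(j,G \right)} = -6 + j$
$Q{\left(p \right)} = \frac{p - 11 \sqrt{p}}{-6 + 2 p}$ ($Q{\left(p \right)} = \frac{p - 11 \sqrt{p}}{p + \left(-6 + p\right)} = \frac{p - 11 \sqrt{p}}{-6 + 2 p}$)
$y{\left(s,M \right)} = -304 + 306 M s$ ($y{\left(s,M \right)} = 306 M s - 304 = -304 + 306 M s$)
$\frac{1}{y{\left(Q{\left(o \right)},32 - 146 \right)}} = \frac{1}{-304 + 306 \left(32 - 146\right) \frac{18 - 11 \sqrt{18}}{2 \left(-3 + 18\right)}} = \frac{1}{-304 + 306 \left(-114\right) \frac{18 - 11 \cdot 3 \sqrt{2}}{2 \cdot 15}} = \frac{1}{-304 + 306 \left(-114\right) \frac{1}{2} \cdot \frac{1}{15} \left(18 - 33 \sqrt{2}\right)} = \frac{1}{-304 + 306 \left(-114\right) \left(\frac{3}{5} - \frac{11 \sqrt{2}}{10}\right)} = \frac{1}{-304 - \left(\frac{104652}{5} - \frac{191862 \sqrt{2}}{5}\right)} = \frac{1}{- \frac{106172}{5} + \frac{191862 \sqrt{2}}{5}}$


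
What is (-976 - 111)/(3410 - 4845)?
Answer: 1087/1435 ≈ 0.75749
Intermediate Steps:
(-976 - 111)/(3410 - 4845) = -1087/(-1435) = -1087*(-1/1435) = 1087/1435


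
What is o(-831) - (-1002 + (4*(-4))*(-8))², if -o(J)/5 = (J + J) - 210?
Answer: -754516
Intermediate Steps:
o(J) = 1050 - 10*J (o(J) = -5*((J + J) - 210) = -5*(2*J - 210) = -5*(-210 + 2*J) = 1050 - 10*J)
o(-831) - (-1002 + (4*(-4))*(-8))² = (1050 - 10*(-831)) - (-1002 + (4*(-4))*(-8))² = (1050 + 8310) - (-1002 - 16*(-8))² = 9360 - (-1002 + 128)² = 9360 - 1*(-874)² = 9360 - 1*763876 = 9360 - 763876 = -754516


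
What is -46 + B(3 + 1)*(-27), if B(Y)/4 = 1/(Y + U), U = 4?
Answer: -119/2 ≈ -59.500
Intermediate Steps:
B(Y) = 4/(4 + Y) (B(Y) = 4/(Y + 4) = 4/(4 + Y))
-46 + B(3 + 1)*(-27) = -46 + (4/(4 + (3 + 1)))*(-27) = -46 + (4/(4 + 4))*(-27) = -46 + (4/8)*(-27) = -46 + (4*(⅛))*(-27) = -46 + (½)*(-27) = -46 - 27/2 = -119/2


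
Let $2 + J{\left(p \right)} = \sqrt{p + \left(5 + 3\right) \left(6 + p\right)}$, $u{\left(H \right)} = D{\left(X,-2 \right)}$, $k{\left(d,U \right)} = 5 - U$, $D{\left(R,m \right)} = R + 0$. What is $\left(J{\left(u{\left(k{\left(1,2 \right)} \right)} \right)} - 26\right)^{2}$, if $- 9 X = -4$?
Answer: $836 - 112 \sqrt{13} \approx 432.18$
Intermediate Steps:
$X = \frac{4}{9}$ ($X = \left(- \frac{1}{9}\right) \left(-4\right) = \frac{4}{9} \approx 0.44444$)
$D{\left(R,m \right)} = R$
$u{\left(H \right)} = \frac{4}{9}$
$J{\left(p \right)} = -2 + \sqrt{48 + 9 p}$ ($J{\left(p \right)} = -2 + \sqrt{p + \left(5 + 3\right) \left(6 + p\right)} = -2 + \sqrt{p + 8 \left(6 + p\right)} = -2 + \sqrt{p + \left(48 + 8 p\right)} = -2 + \sqrt{48 + 9 p}$)
$\left(J{\left(u{\left(k{\left(1,2 \right)} \right)} \right)} - 26\right)^{2} = \left(\left(-2 + \sqrt{48 + 9 \cdot \frac{4}{9}}\right) - 26\right)^{2} = \left(\left(-2 + \sqrt{48 + 4}\right) - 26\right)^{2} = \left(\left(-2 + \sqrt{52}\right) - 26\right)^{2} = \left(\left(-2 + 2 \sqrt{13}\right) - 26\right)^{2} = \left(-28 + 2 \sqrt{13}\right)^{2}$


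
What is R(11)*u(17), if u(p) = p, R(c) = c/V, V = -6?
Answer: -187/6 ≈ -31.167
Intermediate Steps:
R(c) = -c/6 (R(c) = c/(-6) = c*(-1/6) = -c/6)
R(11)*u(17) = -1/6*11*17 = -11/6*17 = -187/6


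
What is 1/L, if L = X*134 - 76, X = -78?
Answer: -1/10528 ≈ -9.4985e-5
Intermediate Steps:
L = -10528 (L = -78*134 - 76 = -10452 - 76 = -10528)
1/L = 1/(-10528) = -1/10528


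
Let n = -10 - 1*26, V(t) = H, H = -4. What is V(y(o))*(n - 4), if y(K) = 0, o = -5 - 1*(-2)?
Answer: 160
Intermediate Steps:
o = -3 (o = -5 + 2 = -3)
V(t) = -4
n = -36 (n = -10 - 26 = -36)
V(y(o))*(n - 4) = -4*(-36 - 4) = -4*(-40) = 160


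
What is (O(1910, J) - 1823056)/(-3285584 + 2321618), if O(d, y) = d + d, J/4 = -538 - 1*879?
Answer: 303206/160661 ≈ 1.8872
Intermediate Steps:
J = -5668 (J = 4*(-538 - 1*879) = 4*(-538 - 879) = 4*(-1417) = -5668)
O(d, y) = 2*d
(O(1910, J) - 1823056)/(-3285584 + 2321618) = (2*1910 - 1823056)/(-3285584 + 2321618) = (3820 - 1823056)/(-963966) = -1819236*(-1/963966) = 303206/160661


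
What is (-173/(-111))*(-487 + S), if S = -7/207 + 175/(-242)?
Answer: -4227029581/5560434 ≈ -760.20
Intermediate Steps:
S = -37919/50094 (S = -7*1/207 + 175*(-1/242) = -7/207 - 175/242 = -37919/50094 ≈ -0.75696)
(-173/(-111))*(-487 + S) = (-173/(-111))*(-487 - 37919/50094) = -173*(-1/111)*(-24433697/50094) = (173/111)*(-24433697/50094) = -4227029581/5560434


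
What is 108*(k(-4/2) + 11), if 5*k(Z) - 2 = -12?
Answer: 972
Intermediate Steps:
k(Z) = -2 (k(Z) = ⅖ + (⅕)*(-12) = ⅖ - 12/5 = -2)
108*(k(-4/2) + 11) = 108*(-2 + 11) = 108*9 = 972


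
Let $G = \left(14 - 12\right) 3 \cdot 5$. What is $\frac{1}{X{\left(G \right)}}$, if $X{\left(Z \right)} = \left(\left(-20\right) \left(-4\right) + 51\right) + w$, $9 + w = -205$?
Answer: $- \frac{1}{83} \approx -0.012048$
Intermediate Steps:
$w = -214$ ($w = -9 - 205 = -214$)
$G = 30$ ($G = 2 \cdot 15 = 30$)
$X{\left(Z \right)} = -83$ ($X{\left(Z \right)} = \left(\left(-20\right) \left(-4\right) + 51\right) - 214 = \left(80 + 51\right) - 214 = 131 - 214 = -83$)
$\frac{1}{X{\left(G \right)}} = \frac{1}{-83} = - \frac{1}{83}$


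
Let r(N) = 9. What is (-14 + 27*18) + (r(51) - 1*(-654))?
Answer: 1135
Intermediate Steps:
(-14 + 27*18) + (r(51) - 1*(-654)) = (-14 + 27*18) + (9 - 1*(-654)) = (-14 + 486) + (9 + 654) = 472 + 663 = 1135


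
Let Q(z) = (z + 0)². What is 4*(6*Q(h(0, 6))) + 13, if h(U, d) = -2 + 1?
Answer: 37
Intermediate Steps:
h(U, d) = -1
Q(z) = z²
4*(6*Q(h(0, 6))) + 13 = 4*(6*(-1)²) + 13 = 4*(6*1) + 13 = 4*6 + 13 = 24 + 13 = 37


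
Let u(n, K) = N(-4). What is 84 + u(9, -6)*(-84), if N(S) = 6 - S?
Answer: -756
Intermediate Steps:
u(n, K) = 10 (u(n, K) = 6 - 1*(-4) = 6 + 4 = 10)
84 + u(9, -6)*(-84) = 84 + 10*(-84) = 84 - 840 = -756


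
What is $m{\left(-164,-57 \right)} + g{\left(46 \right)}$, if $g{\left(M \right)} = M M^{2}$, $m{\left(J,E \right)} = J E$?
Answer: $106684$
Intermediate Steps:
$m{\left(J,E \right)} = E J$
$g{\left(M \right)} = M^{3}$
$m{\left(-164,-57 \right)} + g{\left(46 \right)} = \left(-57\right) \left(-164\right) + 46^{3} = 9348 + 97336 = 106684$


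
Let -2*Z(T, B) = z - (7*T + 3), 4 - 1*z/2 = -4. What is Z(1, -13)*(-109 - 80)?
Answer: 567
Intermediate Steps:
z = 16 (z = 8 - 2*(-4) = 8 + 8 = 16)
Z(T, B) = -13/2 + 7*T/2 (Z(T, B) = -(16 - (7*T + 3))/2 = -(16 - (3 + 7*T))/2 = -(16 + (-3 - 7*T))/2 = -(13 - 7*T)/2 = -13/2 + 7*T/2)
Z(1, -13)*(-109 - 80) = (-13/2 + (7/2)*1)*(-109 - 80) = (-13/2 + 7/2)*(-189) = -3*(-189) = 567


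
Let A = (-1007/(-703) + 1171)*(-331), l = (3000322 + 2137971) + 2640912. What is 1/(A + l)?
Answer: 37/273471805 ≈ 1.3530e-7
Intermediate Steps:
l = 7779205 (l = 5138293 + 2640912 = 7779205)
A = -14358780/37 (A = (-1007*(-1/703) + 1171)*(-331) = (53/37 + 1171)*(-331) = (43380/37)*(-331) = -14358780/37 ≈ -3.8808e+5)
1/(A + l) = 1/(-14358780/37 + 7779205) = 1/(273471805/37) = 37/273471805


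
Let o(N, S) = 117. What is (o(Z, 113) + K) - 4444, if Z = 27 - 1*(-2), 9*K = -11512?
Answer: -50455/9 ≈ -5606.1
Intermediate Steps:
K = -11512/9 (K = (1/9)*(-11512) = -11512/9 ≈ -1279.1)
Z = 29 (Z = 27 + 2 = 29)
(o(Z, 113) + K) - 4444 = (117 - 11512/9) - 4444 = -10459/9 - 4444 = -50455/9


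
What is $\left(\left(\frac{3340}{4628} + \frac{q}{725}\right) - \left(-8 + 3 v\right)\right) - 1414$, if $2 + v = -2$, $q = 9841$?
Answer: $- \frac{1157330638}{838825} \approx -1379.7$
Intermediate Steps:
$v = -4$ ($v = -2 - 2 = -4$)
$\left(\left(\frac{3340}{4628} + \frac{q}{725}\right) - \left(-8 + 3 v\right)\right) - 1414 = \left(\left(\frac{3340}{4628} + \frac{9841}{725}\right) + \left(\left(-3\right) \left(-4\right) + \left(\left(23 - 27\right) + 12\right)\right)\right) - 1414 = \left(\left(3340 \cdot \frac{1}{4628} + 9841 \cdot \frac{1}{725}\right) + \left(12 + \left(-4 + 12\right)\right)\right) - 1414 = \left(\left(\frac{835}{1157} + \frac{9841}{725}\right) + \left(12 + 8\right)\right) - 1414 = \left(\frac{11991412}{838825} + 20\right) - 1414 = \frac{28767912}{838825} - 1414 = - \frac{1157330638}{838825}$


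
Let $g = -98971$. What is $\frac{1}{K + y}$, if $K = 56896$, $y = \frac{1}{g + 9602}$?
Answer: $\frac{89369}{5084738623} \approx 1.7576 \cdot 10^{-5}$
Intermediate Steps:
$y = - \frac{1}{89369}$ ($y = \frac{1}{-98971 + 9602} = \frac{1}{-89369} = - \frac{1}{89369} \approx -1.119 \cdot 10^{-5}$)
$\frac{1}{K + y} = \frac{1}{56896 - \frac{1}{89369}} = \frac{1}{\frac{5084738623}{89369}} = \frac{89369}{5084738623}$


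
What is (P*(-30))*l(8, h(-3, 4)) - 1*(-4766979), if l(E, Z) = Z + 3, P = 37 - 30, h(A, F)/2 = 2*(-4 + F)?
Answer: 4766349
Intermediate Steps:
h(A, F) = -16 + 4*F (h(A, F) = 2*(2*(-4 + F)) = 2*(-8 + 2*F) = -16 + 4*F)
P = 7
l(E, Z) = 3 + Z
(P*(-30))*l(8, h(-3, 4)) - 1*(-4766979) = (7*(-30))*(3 + (-16 + 4*4)) - 1*(-4766979) = -210*(3 + (-16 + 16)) + 4766979 = -210*(3 + 0) + 4766979 = -210*3 + 4766979 = -630 + 4766979 = 4766349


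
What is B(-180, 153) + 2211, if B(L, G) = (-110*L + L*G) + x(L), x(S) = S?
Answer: -5709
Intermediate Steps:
B(L, G) = -109*L + G*L (B(L, G) = (-110*L + L*G) + L = (-110*L + G*L) + L = -109*L + G*L)
B(-180, 153) + 2211 = -180*(-109 + 153) + 2211 = -180*44 + 2211 = -7920 + 2211 = -5709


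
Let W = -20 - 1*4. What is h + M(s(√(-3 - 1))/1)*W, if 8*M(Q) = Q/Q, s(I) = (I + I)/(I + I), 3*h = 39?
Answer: 10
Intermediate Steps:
h = 13 (h = (⅓)*39 = 13)
s(I) = 1 (s(I) = (2*I)/((2*I)) = (2*I)*(1/(2*I)) = 1)
M(Q) = ⅛ (M(Q) = (Q/Q)/8 = (⅛)*1 = ⅛)
W = -24 (W = -20 - 4 = -24)
h + M(s(√(-3 - 1))/1)*W = 13 + (⅛)*(-24) = 13 - 3 = 10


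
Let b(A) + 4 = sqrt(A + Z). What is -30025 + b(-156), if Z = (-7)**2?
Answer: -30029 + I*sqrt(107) ≈ -30029.0 + 10.344*I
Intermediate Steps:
Z = 49
b(A) = -4 + sqrt(49 + A) (b(A) = -4 + sqrt(A + 49) = -4 + sqrt(49 + A))
-30025 + b(-156) = -30025 + (-4 + sqrt(49 - 156)) = -30025 + (-4 + sqrt(-107)) = -30025 + (-4 + I*sqrt(107)) = -30029 + I*sqrt(107)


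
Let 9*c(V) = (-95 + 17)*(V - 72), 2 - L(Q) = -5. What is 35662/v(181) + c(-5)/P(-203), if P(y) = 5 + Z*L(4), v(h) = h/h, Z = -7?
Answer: 213881/6 ≈ 35647.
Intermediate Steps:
L(Q) = 7 (L(Q) = 2 - 1*(-5) = 2 + 5 = 7)
c(V) = 624 - 26*V/3 (c(V) = ((-95 + 17)*(V - 72))/9 = (-78*(-72 + V))/9 = (5616 - 78*V)/9 = 624 - 26*V/3)
v(h) = 1
P(y) = -44 (P(y) = 5 - 7*7 = 5 - 49 = -44)
35662/v(181) + c(-5)/P(-203) = 35662/1 + (624 - 26/3*(-5))/(-44) = 35662*1 + (624 + 130/3)*(-1/44) = 35662 + (2002/3)*(-1/44) = 35662 - 91/6 = 213881/6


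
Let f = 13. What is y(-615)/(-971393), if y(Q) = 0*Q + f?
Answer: -13/971393 ≈ -1.3383e-5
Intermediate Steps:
y(Q) = 13 (y(Q) = 0*Q + 13 = 0 + 13 = 13)
y(-615)/(-971393) = 13/(-971393) = 13*(-1/971393) = -13/971393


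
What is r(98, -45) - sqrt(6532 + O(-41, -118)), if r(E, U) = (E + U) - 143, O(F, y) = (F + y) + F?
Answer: -90 - 2*sqrt(1583) ≈ -169.57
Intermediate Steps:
O(F, y) = y + 2*F
r(E, U) = -143 + E + U
r(98, -45) - sqrt(6532 + O(-41, -118)) = (-143 + 98 - 45) - sqrt(6532 + (-118 + 2*(-41))) = -90 - sqrt(6532 + (-118 - 82)) = -90 - sqrt(6532 - 200) = -90 - sqrt(6332) = -90 - 2*sqrt(1583)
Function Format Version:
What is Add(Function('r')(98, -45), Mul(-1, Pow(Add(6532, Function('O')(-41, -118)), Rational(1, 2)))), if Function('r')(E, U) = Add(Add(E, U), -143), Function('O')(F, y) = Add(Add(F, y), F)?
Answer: Add(-90, Mul(-2, Pow(1583, Rational(1, 2)))) ≈ -169.57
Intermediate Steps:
Function('O')(F, y) = Add(y, Mul(2, F))
Function('r')(E, U) = Add(-143, E, U)
Add(Function('r')(98, -45), Mul(-1, Pow(Add(6532, Function('O')(-41, -118)), Rational(1, 2)))) = Add(Add(-143, 98, -45), Mul(-1, Pow(Add(6532, Add(-118, Mul(2, -41))), Rational(1, 2)))) = Add(-90, Mul(-1, Pow(Add(6532, Add(-118, -82)), Rational(1, 2)))) = Add(-90, Mul(-1, Pow(Add(6532, -200), Rational(1, 2)))) = Add(-90, Mul(-1, Pow(6332, Rational(1, 2)))) = Add(-90, Mul(-1, Mul(2, Pow(1583, Rational(1, 2))))) = Add(-90, Mul(-2, Pow(1583, Rational(1, 2))))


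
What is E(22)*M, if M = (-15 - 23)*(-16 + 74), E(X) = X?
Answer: -48488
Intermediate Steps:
M = -2204 (M = -38*58 = -2204)
E(22)*M = 22*(-2204) = -48488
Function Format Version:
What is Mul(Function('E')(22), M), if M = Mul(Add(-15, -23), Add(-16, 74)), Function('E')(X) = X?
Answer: -48488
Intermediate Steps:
M = -2204 (M = Mul(-38, 58) = -2204)
Mul(Function('E')(22), M) = Mul(22, -2204) = -48488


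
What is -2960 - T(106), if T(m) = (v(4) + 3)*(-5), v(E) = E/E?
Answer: -2940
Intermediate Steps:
v(E) = 1
T(m) = -20 (T(m) = (1 + 3)*(-5) = 4*(-5) = -20)
-2960 - T(106) = -2960 - 1*(-20) = -2960 + 20 = -2940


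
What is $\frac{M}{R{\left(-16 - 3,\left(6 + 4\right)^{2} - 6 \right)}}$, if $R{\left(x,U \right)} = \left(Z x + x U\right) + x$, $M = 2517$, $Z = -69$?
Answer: $- \frac{2517}{494} \approx -5.0951$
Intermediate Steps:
$R{\left(x,U \right)} = - 68 x + U x$ ($R{\left(x,U \right)} = \left(- 69 x + x U\right) + x = \left(- 69 x + U x\right) + x = - 68 x + U x$)
$\frac{M}{R{\left(-16 - 3,\left(6 + 4\right)^{2} - 6 \right)}} = \frac{2517}{\left(-16 - 3\right) \left(-68 + \left(\left(6 + 4\right)^{2} - 6\right)\right)} = \frac{2517}{\left(-16 - 3\right) \left(-68 - \left(6 - 10^{2}\right)\right)} = \frac{2517}{\left(-19\right) \left(-68 + \left(100 - 6\right)\right)} = \frac{2517}{\left(-19\right) \left(-68 + 94\right)} = \frac{2517}{\left(-19\right) 26} = \frac{2517}{-494} = 2517 \left(- \frac{1}{494}\right) = - \frac{2517}{494}$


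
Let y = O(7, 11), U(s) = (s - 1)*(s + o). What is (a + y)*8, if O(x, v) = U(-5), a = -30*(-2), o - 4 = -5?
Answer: 768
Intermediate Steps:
o = -1 (o = 4 - 5 = -1)
a = 60
U(s) = (-1 + s)² (U(s) = (s - 1)*(s - 1) = (-1 + s)*(-1 + s) = (-1 + s)²)
O(x, v) = 36 (O(x, v) = 1 + (-5)² - 2*(-5) = 1 + 25 + 10 = 36)
y = 36
(a + y)*8 = (60 + 36)*8 = 96*8 = 768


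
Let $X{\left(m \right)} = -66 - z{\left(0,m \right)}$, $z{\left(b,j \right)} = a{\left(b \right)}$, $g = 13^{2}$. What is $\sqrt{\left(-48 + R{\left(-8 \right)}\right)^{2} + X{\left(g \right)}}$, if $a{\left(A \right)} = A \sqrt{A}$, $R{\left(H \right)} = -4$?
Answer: $\sqrt{2638} \approx 51.361$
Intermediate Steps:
$g = 169$
$a{\left(A \right)} = A^{\frac{3}{2}}$
$z{\left(b,j \right)} = b^{\frac{3}{2}}$
$X{\left(m \right)} = -66$ ($X{\left(m \right)} = -66 - 0^{\frac{3}{2}} = -66 - 0 = -66 + 0 = -66$)
$\sqrt{\left(-48 + R{\left(-8 \right)}\right)^{2} + X{\left(g \right)}} = \sqrt{\left(-48 - 4\right)^{2} - 66} = \sqrt{\left(-52\right)^{2} - 66} = \sqrt{2704 - 66} = \sqrt{2638}$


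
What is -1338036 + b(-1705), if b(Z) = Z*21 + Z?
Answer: -1375546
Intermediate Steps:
b(Z) = 22*Z (b(Z) = 21*Z + Z = 22*Z)
-1338036 + b(-1705) = -1338036 + 22*(-1705) = -1338036 - 37510 = -1375546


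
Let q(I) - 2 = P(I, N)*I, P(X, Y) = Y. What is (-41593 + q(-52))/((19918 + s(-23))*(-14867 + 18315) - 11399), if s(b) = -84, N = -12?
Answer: -40967/68376233 ≈ -0.00059914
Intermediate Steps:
q(I) = 2 - 12*I
(-41593 + q(-52))/((19918 + s(-23))*(-14867 + 18315) - 11399) = (-41593 + (2 - 12*(-52)))/((19918 - 84)*(-14867 + 18315) - 11399) = (-41593 + (2 + 624))/(19834*3448 - 11399) = (-41593 + 626)/(68387632 - 11399) = -40967/68376233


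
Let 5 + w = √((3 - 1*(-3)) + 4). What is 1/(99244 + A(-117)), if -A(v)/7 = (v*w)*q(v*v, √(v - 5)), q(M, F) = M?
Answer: -55957211/1874279004031711 - 11211291*√10/1874279004031711 ≈ -4.8771e-8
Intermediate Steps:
w = -5 + √10 (w = -5 + √((3 - 1*(-3)) + 4) = -5 + √((3 + 3) + 4) = -5 + √(6 + 4) = -5 + √10 ≈ -1.8377)
A(v) = -7*v³*(-5 + √10) (A(v) = -7*v*(-5 + √10)*v*v = -7*v*(-5 + √10)*v² = -7*v³*(-5 + √10))
1/(99244 + A(-117)) = 1/(99244 + 7*(-117)³*(5 - √10)) = 1/(99244 + 7*(-1601613)*(5 - √10)) = 1/(99244 + (-56056455 + 11211291*√10)) = 1/(-55957211 + 11211291*√10)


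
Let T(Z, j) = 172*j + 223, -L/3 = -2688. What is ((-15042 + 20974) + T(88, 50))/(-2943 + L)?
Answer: 14755/5121 ≈ 2.8813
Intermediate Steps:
L = 8064 (L = -3*(-2688) = 8064)
T(Z, j) = 223 + 172*j
((-15042 + 20974) + T(88, 50))/(-2943 + L) = ((-15042 + 20974) + (223 + 172*50))/(-2943 + 8064) = (5932 + (223 + 8600))/5121 = (5932 + 8823)*(1/5121) = 14755*(1/5121) = 14755/5121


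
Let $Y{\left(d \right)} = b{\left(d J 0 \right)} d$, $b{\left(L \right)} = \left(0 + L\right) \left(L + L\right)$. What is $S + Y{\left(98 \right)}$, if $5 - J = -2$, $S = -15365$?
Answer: $-15365$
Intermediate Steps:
$J = 7$ ($J = 5 - -2 = 5 + 2 = 7$)
$b{\left(L \right)} = 2 L^{2}$ ($b{\left(L \right)} = L 2 L = 2 L^{2}$)
$Y{\left(d \right)} = 0$ ($Y{\left(d \right)} = 2 \left(d 7 \cdot 0\right)^{2} d = 2 \left(7 d 0\right)^{2} d = 2 \cdot 0^{2} d = 2 \cdot 0 d = 0 d = 0$)
$S + Y{\left(98 \right)} = -15365 + 0 = -15365$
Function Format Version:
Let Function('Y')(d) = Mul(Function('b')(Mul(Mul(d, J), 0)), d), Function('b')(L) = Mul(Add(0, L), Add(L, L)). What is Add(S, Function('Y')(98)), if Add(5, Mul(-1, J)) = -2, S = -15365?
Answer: -15365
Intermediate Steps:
J = 7 (J = Add(5, Mul(-1, -2)) = Add(5, 2) = 7)
Function('b')(L) = Mul(2, Pow(L, 2)) (Function('b')(L) = Mul(L, Mul(2, L)) = Mul(2, Pow(L, 2)))
Function('Y')(d) = 0 (Function('Y')(d) = Mul(Mul(2, Pow(Mul(Mul(d, 7), 0), 2)), d) = Mul(Mul(2, Pow(Mul(Mul(7, d), 0), 2)), d) = Mul(Mul(2, Pow(0, 2)), d) = Mul(Mul(2, 0), d) = Mul(0, d) = 0)
Add(S, Function('Y')(98)) = Add(-15365, 0) = -15365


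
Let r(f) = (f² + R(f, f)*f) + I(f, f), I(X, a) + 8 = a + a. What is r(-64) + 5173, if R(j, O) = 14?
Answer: 8237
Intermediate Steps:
I(X, a) = -8 + 2*a (I(X, a) = -8 + (a + a) = -8 + 2*a)
r(f) = -8 + f² + 16*f (r(f) = (f² + 14*f) + (-8 + 2*f) = -8 + f² + 16*f)
r(-64) + 5173 = (-8 + (-64)² + 16*(-64)) + 5173 = (-8 + 4096 - 1024) + 5173 = 3064 + 5173 = 8237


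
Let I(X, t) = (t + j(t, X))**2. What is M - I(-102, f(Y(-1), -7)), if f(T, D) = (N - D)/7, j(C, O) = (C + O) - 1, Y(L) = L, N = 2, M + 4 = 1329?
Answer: -429284/49 ≈ -8760.9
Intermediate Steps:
M = 1325 (M = -4 + 1329 = 1325)
j(C, O) = -1 + C + O
f(T, D) = 2/7 - D/7 (f(T, D) = (2 - D)/7 = (2 - D)*(1/7) = 2/7 - D/7)
I(X, t) = (-1 + X + 2*t)**2 (I(X, t) = (t + (-1 + t + X))**2 = (t + (-1 + X + t))**2 = (-1 + X + 2*t)**2)
M - I(-102, f(Y(-1), -7)) = 1325 - (-1 - 102 + 2*(2/7 - 1/7*(-7)))**2 = 1325 - (-1 - 102 + 2*(2/7 + 1))**2 = 1325 - (-1 - 102 + 2*(9/7))**2 = 1325 - (-1 - 102 + 18/7)**2 = 1325 - (-703/7)**2 = 1325 - 1*494209/49 = 1325 - 494209/49 = -429284/49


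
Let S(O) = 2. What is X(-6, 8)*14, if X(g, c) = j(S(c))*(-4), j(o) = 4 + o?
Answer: -336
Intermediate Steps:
X(g, c) = -24 (X(g, c) = (4 + 2)*(-4) = 6*(-4) = -24)
X(-6, 8)*14 = -24*14 = -336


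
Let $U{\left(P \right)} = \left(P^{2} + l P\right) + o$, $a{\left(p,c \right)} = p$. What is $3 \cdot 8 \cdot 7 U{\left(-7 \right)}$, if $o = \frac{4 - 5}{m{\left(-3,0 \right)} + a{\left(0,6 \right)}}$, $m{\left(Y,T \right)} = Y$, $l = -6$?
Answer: $15344$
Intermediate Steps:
$o = \frac{1}{3}$ ($o = \frac{4 - 5}{-3 + 0} = - \frac{1}{-3} = \left(-1\right) \left(- \frac{1}{3}\right) = \frac{1}{3} \approx 0.33333$)
$U{\left(P \right)} = \frac{1}{3} + P^{2} - 6 P$ ($U{\left(P \right)} = \left(P^{2} - 6 P\right) + \frac{1}{3} = \frac{1}{3} + P^{2} - 6 P$)
$3 \cdot 8 \cdot 7 U{\left(-7 \right)} = 3 \cdot 8 \cdot 7 \left(\frac{1}{3} + \left(-7\right)^{2} - -42\right) = 24 \cdot 7 \left(\frac{1}{3} + 49 + 42\right) = 168 \cdot \frac{274}{3} = 15344$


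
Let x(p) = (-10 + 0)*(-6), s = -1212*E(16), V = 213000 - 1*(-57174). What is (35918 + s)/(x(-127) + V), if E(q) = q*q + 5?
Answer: -140207/135117 ≈ -1.0377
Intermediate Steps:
V = 270174 (V = 213000 + 57174 = 270174)
E(q) = 5 + q**2 (E(q) = q**2 + 5 = 5 + q**2)
s = -316332 (s = -1212*(5 + 16**2) = -1212*(5 + 256) = -1212*261 = -316332)
x(p) = 60 (x(p) = -10*(-6) = 60)
(35918 + s)/(x(-127) + V) = (35918 - 316332)/(60 + 270174) = -280414/270234 = -280414*1/270234 = -140207/135117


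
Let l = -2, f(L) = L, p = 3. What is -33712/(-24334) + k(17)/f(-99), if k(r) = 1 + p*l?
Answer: 1729579/1204533 ≈ 1.4359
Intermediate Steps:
k(r) = -5 (k(r) = 1 + 3*(-2) = 1 - 6 = -5)
-33712/(-24334) + k(17)/f(-99) = -33712/(-24334) - 5/(-99) = -33712*(-1/24334) - 5*(-1/99) = 16856/12167 + 5/99 = 1729579/1204533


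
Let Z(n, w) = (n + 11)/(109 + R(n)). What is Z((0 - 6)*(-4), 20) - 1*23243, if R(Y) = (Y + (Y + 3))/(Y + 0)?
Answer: -2951821/127 ≈ -23243.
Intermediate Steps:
R(Y) = (3 + 2*Y)/Y (R(Y) = (Y + (3 + Y))/Y = (3 + 2*Y)/Y)
Z(n, w) = (11 + n)/(111 + 3/n) (Z(n, w) = (n + 11)/(109 + (2 + 3/n)) = (11 + n)/(111 + 3/n))
Z((0 - 6)*(-4), 20) - 1*23243 = ((0 - 6)*(-4))*(11 + (0 - 6)*(-4))/(3*(1 + 37*((0 - 6)*(-4)))) - 1*23243 = (-6*(-4))*(11 - 6*(-4))/(3*(1 + 37*(-6*(-4)))) - 23243 = (⅓)*24*(11 + 24)/(1 + 37*24) - 23243 = (⅓)*24*35/(1 + 888) - 23243 = (⅓)*24*35/889 - 23243 = (⅓)*24*(1/889)*35 - 23243 = 40/127 - 23243 = -2951821/127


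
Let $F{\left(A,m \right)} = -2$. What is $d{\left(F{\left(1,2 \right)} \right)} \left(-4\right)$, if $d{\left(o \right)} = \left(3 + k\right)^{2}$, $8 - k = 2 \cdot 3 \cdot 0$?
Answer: $-484$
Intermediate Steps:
$k = 8$ ($k = 8 - 2 \cdot 3 \cdot 0 = 8 - 6 \cdot 0 = 8 - 0 = 8 + 0 = 8$)
$d{\left(o \right)} = 121$ ($d{\left(o \right)} = \left(3 + 8\right)^{2} = 11^{2} = 121$)
$d{\left(F{\left(1,2 \right)} \right)} \left(-4\right) = 121 \left(-4\right) = -484$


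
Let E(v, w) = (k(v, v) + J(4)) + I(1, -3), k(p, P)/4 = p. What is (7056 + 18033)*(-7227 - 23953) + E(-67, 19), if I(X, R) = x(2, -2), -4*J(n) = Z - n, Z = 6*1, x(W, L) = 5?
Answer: -1564550567/2 ≈ -7.8228e+8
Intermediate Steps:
k(p, P) = 4*p
Z = 6
J(n) = -3/2 + n/4 (J(n) = -(6 - n)/4 = -3/2 + n/4)
I(X, R) = 5
E(v, w) = 9/2 + 4*v (E(v, w) = (4*v + (-3/2 + (¼)*4)) + 5 = (4*v + (-3/2 + 1)) + 5 = (4*v - ½) + 5 = (-½ + 4*v) + 5 = 9/2 + 4*v)
(7056 + 18033)*(-7227 - 23953) + E(-67, 19) = (7056 + 18033)*(-7227 - 23953) + (9/2 + 4*(-67)) = 25089*(-31180) + (9/2 - 268) = -782275020 - 527/2 = -1564550567/2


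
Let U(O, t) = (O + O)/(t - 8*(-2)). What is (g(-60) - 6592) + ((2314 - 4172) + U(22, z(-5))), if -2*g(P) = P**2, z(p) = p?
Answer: -10246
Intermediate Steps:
U(O, t) = 2*O/(16 + t) (U(O, t) = (2*O)/(t + 16) = (2*O)/(16 + t) = 2*O/(16 + t))
g(P) = -P**2/2
(g(-60) - 6592) + ((2314 - 4172) + U(22, z(-5))) = (-1/2*(-60)**2 - 6592) + ((2314 - 4172) + 2*22/(16 - 5)) = (-1/2*3600 - 6592) + (-1858 + 2*22/11) = (-1800 - 6592) + (-1858 + 2*22*(1/11)) = -8392 + (-1858 + 4) = -8392 - 1854 = -10246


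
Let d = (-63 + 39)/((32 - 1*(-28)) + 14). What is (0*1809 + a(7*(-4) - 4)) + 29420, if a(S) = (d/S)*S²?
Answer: 1088924/37 ≈ 29430.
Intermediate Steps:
d = -12/37 (d = -24/((32 + 28) + 14) = -24/(60 + 14) = -24/74 = -24*1/74 = -12/37 ≈ -0.32432)
a(S) = -12*S/37 (a(S) = (-12/(37*S))*S² = -12*S/37)
(0*1809 + a(7*(-4) - 4)) + 29420 = (0*1809 - 12*(7*(-4) - 4)/37) + 29420 = (0 - 12*(-28 - 4)/37) + 29420 = (0 - 12/37*(-32)) + 29420 = (0 + 384/37) + 29420 = 384/37 + 29420 = 1088924/37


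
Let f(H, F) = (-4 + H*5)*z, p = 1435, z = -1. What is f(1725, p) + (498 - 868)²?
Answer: 128279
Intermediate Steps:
f(H, F) = 4 - 5*H (f(H, F) = (-4 + H*5)*(-1) = (-4 + 5*H)*(-1) = 4 - 5*H)
f(1725, p) + (498 - 868)² = (4 - 5*1725) + (498 - 868)² = (4 - 8625) + (-370)² = -8621 + 136900 = 128279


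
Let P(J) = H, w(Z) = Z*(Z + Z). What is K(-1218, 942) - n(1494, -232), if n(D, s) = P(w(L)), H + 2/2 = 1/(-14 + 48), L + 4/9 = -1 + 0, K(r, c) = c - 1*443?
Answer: 16999/34 ≈ 499.97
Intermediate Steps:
K(r, c) = -443 + c (K(r, c) = c - 443 = -443 + c)
L = -13/9 (L = -4/9 + (-1 + 0) = -4/9 - 1 = -13/9 ≈ -1.4444)
w(Z) = 2*Z² (w(Z) = Z*(2*Z) = 2*Z²)
H = -33/34 (H = -1 + 1/(-14 + 48) = -1 + 1/34 = -33/34 ≈ -0.97059)
P(J) = -33/34
n(D, s) = -33/34
K(-1218, 942) - n(1494, -232) = (-443 + 942) - 1*(-33/34) = 499 + 33/34 = 16999/34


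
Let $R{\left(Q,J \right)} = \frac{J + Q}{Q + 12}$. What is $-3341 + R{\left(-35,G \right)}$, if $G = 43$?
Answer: $- \frac{76851}{23} \approx -3341.3$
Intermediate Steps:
$R{\left(Q,J \right)} = \frac{J + Q}{12 + Q}$
$-3341 + R{\left(-35,G \right)} = -3341 + \frac{43 - 35}{12 - 35} = -3341 + \frac{1}{-23} \cdot 8 = -3341 - \frac{8}{23} = - \frac{76851}{23}$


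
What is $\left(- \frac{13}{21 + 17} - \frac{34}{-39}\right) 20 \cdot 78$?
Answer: $\frac{15700}{19} \approx 826.32$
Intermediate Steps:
$\left(- \frac{13}{21 + 17} - \frac{34}{-39}\right) 20 \cdot 78 = \left(- \frac{13}{38} - - \frac{34}{39}\right) 20 \cdot 78 = \left(\left(-13\right) \frac{1}{38} + \frac{34}{39}\right) 20 \cdot 78 = \left(- \frac{13}{38} + \frac{34}{39}\right) 20 \cdot 78 = \frac{785}{1482} \cdot 20 \cdot 78 = \frac{7850}{741} \cdot 78 = \frac{15700}{19}$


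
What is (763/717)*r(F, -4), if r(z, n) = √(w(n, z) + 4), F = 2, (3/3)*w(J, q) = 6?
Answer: 763*√10/717 ≈ 3.3652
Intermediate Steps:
w(J, q) = 6
r(z, n) = √10 (r(z, n) = √(6 + 4) = √10)
(763/717)*r(F, -4) = (763/717)*√10 = (763*(1/717))*√10 = 763*√10/717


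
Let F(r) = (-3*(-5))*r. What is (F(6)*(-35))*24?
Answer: -75600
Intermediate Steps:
F(r) = 15*r
(F(6)*(-35))*24 = ((15*6)*(-35))*24 = (90*(-35))*24 = -3150*24 = -75600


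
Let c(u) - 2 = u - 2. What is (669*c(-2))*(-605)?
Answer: 809490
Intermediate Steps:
c(u) = u (c(u) = 2 + (u - 2) = 2 + (-2 + u) = u)
(669*c(-2))*(-605) = (669*(-2))*(-605) = -1338*(-605) = 809490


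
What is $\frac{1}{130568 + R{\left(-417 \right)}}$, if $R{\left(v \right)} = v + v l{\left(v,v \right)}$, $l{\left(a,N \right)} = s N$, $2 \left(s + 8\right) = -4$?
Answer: $- \frac{1}{1608739} \approx -6.2161 \cdot 10^{-7}$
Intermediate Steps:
$s = -10$ ($s = -8 + \frac{1}{2} \left(-4\right) = -8 - 2 = -10$)
$l{\left(a,N \right)} = - 10 N$
$R{\left(v \right)} = v - 10 v^{2}$ ($R{\left(v \right)} = v + v \left(- 10 v\right) = v - 10 v^{2}$)
$\frac{1}{130568 + R{\left(-417 \right)}} = \frac{1}{130568 - 417 \left(1 - -4170\right)} = \frac{1}{130568 - 417 \left(1 + 4170\right)} = \frac{1}{130568 - 1739307} = \frac{1}{-1608739} = - \frac{1}{1608739}$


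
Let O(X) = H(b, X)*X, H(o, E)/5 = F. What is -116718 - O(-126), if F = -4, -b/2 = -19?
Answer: -119238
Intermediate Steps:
b = 38 (b = -2*(-19) = 38)
H(o, E) = -20 (H(o, E) = 5*(-4) = -20)
O(X) = -20*X
-116718 - O(-126) = -116718 - (-20)*(-126) = -116718 - 1*2520 = -116718 - 2520 = -119238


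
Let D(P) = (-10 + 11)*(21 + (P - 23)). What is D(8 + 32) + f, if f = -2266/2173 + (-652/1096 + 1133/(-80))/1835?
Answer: 1614770909607/43702506800 ≈ 36.949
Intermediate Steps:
D(P) = -2 + P (D(P) = 1*(21 + (-23 + P)) = 1*(-2 + P) = -2 + P)
f = -45924348793/43702506800 (f = -2266*1/2173 + (-652*1/1096 + 1133*(-1/80))*(1/1835) = -2266/2173 + (-163/274 - 1133/80)*(1/1835) = -2266/2173 - 161741/10960*1/1835 = -2266/2173 - 161741/20111600 = -45924348793/43702506800 ≈ -1.0508)
D(8 + 32) + f = (-2 + (8 + 32)) - 45924348793/43702506800 = (-2 + 40) - 45924348793/43702506800 = 38 - 45924348793/43702506800 = 1614770909607/43702506800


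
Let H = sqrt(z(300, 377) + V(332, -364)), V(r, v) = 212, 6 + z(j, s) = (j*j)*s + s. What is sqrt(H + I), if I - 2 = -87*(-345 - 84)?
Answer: sqrt(37325 + sqrt(33930583)) ≈ 207.73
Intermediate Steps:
z(j, s) = -6 + s + s*j**2 (z(j, s) = -6 + ((j*j)*s + s) = -6 + (j**2*s + s) = -6 + (s*j**2 + s) = -6 + (s + s*j**2) = -6 + s + s*j**2)
H = sqrt(33930583) (H = sqrt((-6 + 377 + 377*300**2) + 212) = sqrt((-6 + 377 + 377*90000) + 212) = sqrt((-6 + 377 + 33930000) + 212) = sqrt(33930371 + 212) = sqrt(33930583) ≈ 5825.0)
I = 37325 (I = 2 - 87*(-345 - 84) = 2 - 87*(-429) = 2 + 37323 = 37325)
sqrt(H + I) = sqrt(sqrt(33930583) + 37325) = sqrt(37325 + sqrt(33930583))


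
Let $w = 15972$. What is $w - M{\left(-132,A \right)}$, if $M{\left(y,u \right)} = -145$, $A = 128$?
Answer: $16117$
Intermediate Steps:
$w - M{\left(-132,A \right)} = 15972 - -145 = 15972 + 145 = 16117$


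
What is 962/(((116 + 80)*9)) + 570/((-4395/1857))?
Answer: -62098279/258426 ≈ -240.29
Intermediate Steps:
962/(((116 + 80)*9)) + 570/((-4395/1857)) = 962/((196*9)) + 570/((-4395*1/1857)) = 962/1764 + 570/(-1465/619) = 962*(1/1764) + 570*(-619/1465) = 481/882 - 70566/293 = -62098279/258426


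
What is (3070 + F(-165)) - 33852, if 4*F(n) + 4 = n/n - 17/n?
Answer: -10158299/330 ≈ -30783.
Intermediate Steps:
F(n) = -3/4 - 17/(4*n) (F(n) = -1 + (n/n - 17/n)/4 = -1 + (1 - 17/n)/4 = -1 + (1/4 - 17/(4*n)) = -3/4 - 17/(4*n))
(3070 + F(-165)) - 33852 = (3070 + (1/4)*(-17 - 3*(-165))/(-165)) - 33852 = (3070 + (1/4)*(-1/165)*(-17 + 495)) - 33852 = (3070 + (1/4)*(-1/165)*478) - 33852 = (3070 - 239/330) - 33852 = 1012861/330 - 33852 = -10158299/330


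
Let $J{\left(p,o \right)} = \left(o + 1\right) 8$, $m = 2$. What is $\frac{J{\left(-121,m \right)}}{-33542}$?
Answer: $- \frac{12}{16771} \approx -0.00071552$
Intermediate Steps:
$J{\left(p,o \right)} = 8 + 8 o$ ($J{\left(p,o \right)} = \left(1 + o\right) 8 = 8 + 8 o$)
$\frac{J{\left(-121,m \right)}}{-33542} = \frac{8 + 8 \cdot 2}{-33542} = \left(8 + 16\right) \left(- \frac{1}{33542}\right) = 24 \left(- \frac{1}{33542}\right) = - \frac{12}{16771}$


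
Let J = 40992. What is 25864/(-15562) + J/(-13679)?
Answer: -495855580/106436299 ≈ -4.6587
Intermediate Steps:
25864/(-15562) + J/(-13679) = 25864/(-15562) + 40992/(-13679) = 25864*(-1/15562) + 40992*(-1/13679) = -12932/7781 - 40992/13679 = -495855580/106436299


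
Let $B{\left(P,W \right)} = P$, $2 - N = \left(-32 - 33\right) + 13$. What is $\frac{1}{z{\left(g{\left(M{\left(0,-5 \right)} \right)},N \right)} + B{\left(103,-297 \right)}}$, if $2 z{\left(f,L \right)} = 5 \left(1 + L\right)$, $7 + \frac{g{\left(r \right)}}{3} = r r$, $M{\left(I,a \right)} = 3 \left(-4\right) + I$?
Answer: $\frac{2}{481} \approx 0.004158$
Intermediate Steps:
$N = 54$ ($N = 2 - \left(\left(-32 - 33\right) + 13\right) = 2 - \left(-65 + 13\right) = 2 - -52 = 2 + 52 = 54$)
$M{\left(I,a \right)} = -12 + I$
$g{\left(r \right)} = -21 + 3 r^{2}$ ($g{\left(r \right)} = -21 + 3 r r = -21 + 3 r^{2}$)
$z{\left(f,L \right)} = \frac{5}{2} + \frac{5 L}{2}$ ($z{\left(f,L \right)} = \frac{5 \left(1 + L\right)}{2} = \frac{5 + 5 L}{2} = \frac{5}{2} + \frac{5 L}{2}$)
$\frac{1}{z{\left(g{\left(M{\left(0,-5 \right)} \right)},N \right)} + B{\left(103,-297 \right)}} = \frac{1}{\left(\frac{5}{2} + \frac{5}{2} \cdot 54\right) + 103} = \frac{1}{\left(\frac{5}{2} + 135\right) + 103} = \frac{1}{\frac{275}{2} + 103} = \frac{1}{\frac{481}{2}} = \frac{2}{481}$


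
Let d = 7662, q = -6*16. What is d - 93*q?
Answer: 16590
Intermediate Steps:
q = -96
d - 93*q = 7662 - 93*(-96) = 7662 - 1*(-8928) = 7662 + 8928 = 16590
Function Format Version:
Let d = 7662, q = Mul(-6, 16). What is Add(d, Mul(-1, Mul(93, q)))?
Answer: 16590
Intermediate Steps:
q = -96
Add(d, Mul(-1, Mul(93, q))) = Add(7662, Mul(-1, Mul(93, -96))) = Add(7662, Mul(-1, -8928)) = Add(7662, 8928) = 16590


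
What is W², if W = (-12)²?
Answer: 20736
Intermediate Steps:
W = 144
W² = 144² = 20736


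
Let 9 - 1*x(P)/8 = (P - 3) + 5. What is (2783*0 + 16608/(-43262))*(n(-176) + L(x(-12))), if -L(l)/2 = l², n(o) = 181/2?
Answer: 382959720/21631 ≈ 17704.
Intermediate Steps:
n(o) = 181/2 (n(o) = 181*(½) = 181/2)
x(P) = 56 - 8*P (x(P) = 72 - 8*((P - 3) + 5) = 72 - 8*((-3 + P) + 5) = 72 - 8*(2 + P) = 72 + (-16 - 8*P) = 56 - 8*P)
L(l) = -2*l²
(2783*0 + 16608/(-43262))*(n(-176) + L(x(-12))) = (2783*0 + 16608/(-43262))*(181/2 - 2*(56 - 8*(-12))²) = (0 + 16608*(-1/43262))*(181/2 - 2*(56 + 96)²) = (0 - 8304/21631)*(181/2 - 2*152²) = -8304*(181/2 - 2*23104)/21631 = -8304*(181/2 - 46208)/21631 = -8304/21631*(-92235/2) = 382959720/21631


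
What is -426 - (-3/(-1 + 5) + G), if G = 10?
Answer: -1741/4 ≈ -435.25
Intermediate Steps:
-426 - (-3/(-1 + 5) + G) = -426 - (-3/(-1 + 5) + 10) = -426 - (-3/4 + 10) = -426 - (-3*¼ + 10) = -426 - (-¾ + 10) = -426 - 1*37/4 = -426 - 37/4 = -1741/4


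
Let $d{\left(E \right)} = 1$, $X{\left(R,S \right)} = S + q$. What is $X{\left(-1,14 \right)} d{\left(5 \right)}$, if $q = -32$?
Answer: $-18$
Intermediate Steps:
$X{\left(R,S \right)} = -32 + S$ ($X{\left(R,S \right)} = S - 32 = -32 + S$)
$X{\left(-1,14 \right)} d{\left(5 \right)} = \left(-32 + 14\right) 1 = \left(-18\right) 1 = -18$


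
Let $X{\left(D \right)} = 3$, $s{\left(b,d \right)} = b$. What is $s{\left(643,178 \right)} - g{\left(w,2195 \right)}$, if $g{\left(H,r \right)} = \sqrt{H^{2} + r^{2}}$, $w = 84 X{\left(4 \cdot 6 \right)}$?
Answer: $643 - \sqrt{4881529} \approx -1566.4$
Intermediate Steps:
$w = 252$ ($w = 84 \cdot 3 = 252$)
$s{\left(643,178 \right)} - g{\left(w,2195 \right)} = 643 - \sqrt{252^{2} + 2195^{2}} = 643 - \sqrt{63504 + 4818025} = 643 - \sqrt{4881529}$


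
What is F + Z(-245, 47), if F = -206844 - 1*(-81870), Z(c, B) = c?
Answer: -125219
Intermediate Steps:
F = -124974 (F = -206844 + 81870 = -124974)
F + Z(-245, 47) = -124974 - 245 = -125219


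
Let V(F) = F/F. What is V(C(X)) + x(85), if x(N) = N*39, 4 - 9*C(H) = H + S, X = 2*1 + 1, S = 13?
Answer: 3316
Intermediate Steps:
X = 3 (X = 2 + 1 = 3)
C(H) = -1 - H/9 (C(H) = 4/9 - (H + 13)/9 = 4/9 - (13 + H)/9 = 4/9 + (-13/9 - H/9) = -1 - H/9)
x(N) = 39*N
V(F) = 1
V(C(X)) + x(85) = 1 + 39*85 = 1 + 3315 = 3316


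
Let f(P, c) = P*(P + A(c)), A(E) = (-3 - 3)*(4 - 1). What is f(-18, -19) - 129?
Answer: 519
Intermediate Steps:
A(E) = -18 (A(E) = -6*3 = -18)
f(P, c) = P*(-18 + P) (f(P, c) = P*(P - 18) = P*(-18 + P))
f(-18, -19) - 129 = -18*(-18 - 18) - 129 = -18*(-36) - 129 = 648 - 129 = 519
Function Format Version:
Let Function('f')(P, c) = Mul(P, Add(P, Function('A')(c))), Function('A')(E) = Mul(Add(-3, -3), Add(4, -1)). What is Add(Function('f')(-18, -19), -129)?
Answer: 519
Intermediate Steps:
Function('A')(E) = -18 (Function('A')(E) = Mul(-6, 3) = -18)
Function('f')(P, c) = Mul(P, Add(-18, P)) (Function('f')(P, c) = Mul(P, Add(P, -18)) = Mul(P, Add(-18, P)))
Add(Function('f')(-18, -19), -129) = Add(Mul(-18, Add(-18, -18)), -129) = Add(Mul(-18, -36), -129) = Add(648, -129) = 519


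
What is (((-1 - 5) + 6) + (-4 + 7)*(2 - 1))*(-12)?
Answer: -36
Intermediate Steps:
(((-1 - 5) + 6) + (-4 + 7)*(2 - 1))*(-12) = ((-6 + 6) + 3*1)*(-12) = (0 + 3)*(-12) = 3*(-12) = -36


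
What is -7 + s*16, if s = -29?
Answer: -471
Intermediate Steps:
-7 + s*16 = -7 - 29*16 = -7 - 464 = -471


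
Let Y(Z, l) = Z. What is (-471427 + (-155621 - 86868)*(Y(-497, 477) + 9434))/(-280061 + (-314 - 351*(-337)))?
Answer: 541898905/40522 ≈ 13373.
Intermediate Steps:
(-471427 + (-155621 - 86868)*(Y(-497, 477) + 9434))/(-280061 + (-314 - 351*(-337))) = (-471427 + (-155621 - 86868)*(-497 + 9434))/(-280061 + (-314 - 351*(-337))) = (-471427 - 242489*8937)/(-280061 + (-314 + 118287)) = (-471427 - 2167124193)/(-280061 + 117973) = -2167595620/(-162088) = -2167595620*(-1/162088) = 541898905/40522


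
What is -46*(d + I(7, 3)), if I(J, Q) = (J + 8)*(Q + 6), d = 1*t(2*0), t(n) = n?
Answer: -6210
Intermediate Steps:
d = 0 (d = 1*(2*0) = 1*0 = 0)
I(J, Q) = (6 + Q)*(8 + J) (I(J, Q) = (8 + J)*(6 + Q) = (6 + Q)*(8 + J))
-46*(d + I(7, 3)) = -46*(0 + (48 + 6*7 + 8*3 + 7*3)) = -46*(0 + (48 + 42 + 24 + 21)) = -46*(0 + 135) = -46*135 = -6210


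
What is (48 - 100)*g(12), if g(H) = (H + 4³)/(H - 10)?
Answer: -1976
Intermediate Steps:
g(H) = (64 + H)/(-10 + H) (g(H) = (H + 64)/(-10 + H) = (64 + H)/(-10 + H))
(48 - 100)*g(12) = (48 - 100)*((64 + 12)/(-10 + 12)) = -52*76/2 = -26*76 = -52*38 = -1976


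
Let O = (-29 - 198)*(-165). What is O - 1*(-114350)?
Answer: 151805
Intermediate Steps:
O = 37455 (O = -227*(-165) = 37455)
O - 1*(-114350) = 37455 - 1*(-114350) = 37455 + 114350 = 151805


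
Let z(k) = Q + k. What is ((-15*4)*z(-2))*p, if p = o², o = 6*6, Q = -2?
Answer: 311040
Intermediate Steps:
z(k) = -2 + k
o = 36
p = 1296 (p = 36² = 1296)
((-15*4)*z(-2))*p = ((-15*4)*(-2 - 2))*1296 = -60*(-4)*1296 = 240*1296 = 311040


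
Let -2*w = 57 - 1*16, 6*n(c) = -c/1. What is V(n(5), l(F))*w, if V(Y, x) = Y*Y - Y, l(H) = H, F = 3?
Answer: -2255/72 ≈ -31.319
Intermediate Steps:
n(c) = -c/6 (n(c) = (-c/1)/6 = (-c*1)/6 = (-c)/6 = -c/6)
V(Y, x) = Y**2 - Y
w = -41/2 (w = -(57 - 1*16)/2 = -(57 - 16)/2 = -1/2*41 = -41/2 ≈ -20.500)
V(n(5), l(F))*w = ((-1/6*5)*(-1 - 1/6*5))*(-41/2) = -5*(-1 - 5/6)/6*(-41/2) = -5/6*(-11/6)*(-41/2) = (55/36)*(-41/2) = -2255/72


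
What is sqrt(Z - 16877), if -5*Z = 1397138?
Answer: I*sqrt(7407615)/5 ≈ 544.34*I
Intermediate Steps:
Z = -1397138/5 (Z = -1/5*1397138 = -1397138/5 ≈ -2.7943e+5)
sqrt(Z - 16877) = sqrt(-1397138/5 - 16877) = sqrt(-1481523/5) = I*sqrt(7407615)/5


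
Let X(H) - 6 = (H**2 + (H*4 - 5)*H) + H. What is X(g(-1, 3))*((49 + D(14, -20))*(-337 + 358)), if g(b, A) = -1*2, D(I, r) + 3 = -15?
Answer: 22134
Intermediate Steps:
D(I, r) = -18 (D(I, r) = -3 - 15 = -18)
g(b, A) = -2
X(H) = 6 + H + H**2 + H*(-5 + 4*H) (X(H) = 6 + ((H**2 + (H*4 - 5)*H) + H) = 6 + ((H**2 + (4*H - 5)*H) + H) = 6 + ((H**2 + (-5 + 4*H)*H) + H) = 6 + ((H**2 + H*(-5 + 4*H)) + H) = 6 + (H + H**2 + H*(-5 + 4*H)) = 6 + H + H**2 + H*(-5 + 4*H))
X(g(-1, 3))*((49 + D(14, -20))*(-337 + 358)) = (6 - 4*(-2) + 5*(-2)**2)*((49 - 18)*(-337 + 358)) = (6 + 8 + 5*4)*(31*21) = (6 + 8 + 20)*651 = 34*651 = 22134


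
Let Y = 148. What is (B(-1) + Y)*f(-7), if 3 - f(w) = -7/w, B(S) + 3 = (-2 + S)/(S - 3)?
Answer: 583/2 ≈ 291.50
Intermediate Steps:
B(S) = -3 + (-2 + S)/(-3 + S) (B(S) = -3 + (-2 + S)/(S - 3) = -3 + (-2 + S)/(-3 + S))
f(w) = 3 + 7/w (f(w) = 3 - (-7)/w = 3 + 7/w)
(B(-1) + Y)*f(-7) = ((7 - 2*(-1))/(-3 - 1) + 148)*(3 + 7/(-7)) = ((7 + 2)/(-4) + 148)*(3 + 7*(-⅐)) = (-¼*9 + 148)*(3 - 1) = (-9/4 + 148)*2 = (583/4)*2 = 583/2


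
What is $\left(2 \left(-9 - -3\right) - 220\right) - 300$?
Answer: $-532$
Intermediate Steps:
$\left(2 \left(-9 - -3\right) - 220\right) - 300 = \left(2 \left(-9 + 3\right) - 220\right) - 300 = \left(2 \left(-6\right) - 220\right) - 300 = \left(-12 - 220\right) - 300 = -232 - 300 = -532$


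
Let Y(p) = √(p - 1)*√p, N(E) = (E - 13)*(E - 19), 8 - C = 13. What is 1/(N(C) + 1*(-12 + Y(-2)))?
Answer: 70/29399 + √6/176394 ≈ 0.0023949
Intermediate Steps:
C = -5 (C = 8 - 1*13 = 8 - 13 = -5)
N(E) = (-19 + E)*(-13 + E) (N(E) = (-13 + E)*(-19 + E) = (-19 + E)*(-13 + E))
Y(p) = √p*√(-1 + p) (Y(p) = √(-1 + p)*√p = √p*√(-1 + p))
1/(N(C) + 1*(-12 + Y(-2))) = 1/((247 + (-5)² - 32*(-5)) + 1*(-12 + √(-2)*√(-1 - 2))) = 1/((247 + 25 + 160) + 1*(-12 + (I*√2)*√(-3))) = 1/(432 + 1*(-12 + (I*√2)*(I*√3))) = 1/(432 + 1*(-12 - √6)) = 1/(432 + (-12 - √6)) = 1/(420 - √6)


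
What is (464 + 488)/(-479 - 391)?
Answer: -476/435 ≈ -1.0943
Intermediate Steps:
(464 + 488)/(-479 - 391) = 952/(-870) = 952*(-1/870) = -476/435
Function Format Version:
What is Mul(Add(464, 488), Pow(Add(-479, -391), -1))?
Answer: Rational(-476, 435) ≈ -1.0943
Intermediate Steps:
Mul(Add(464, 488), Pow(Add(-479, -391), -1)) = Mul(952, Pow(-870, -1)) = Mul(952, Rational(-1, 870)) = Rational(-476, 435)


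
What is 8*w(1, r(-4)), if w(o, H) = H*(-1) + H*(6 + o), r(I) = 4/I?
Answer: -48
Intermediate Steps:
w(o, H) = -H + H*(6 + o)
8*w(1, r(-4)) = 8*((4/(-4))*(5 + 1)) = 8*((4*(-1/4))*6) = 8*(-1*6) = 8*(-6) = -48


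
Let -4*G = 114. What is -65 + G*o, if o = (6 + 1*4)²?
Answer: -2915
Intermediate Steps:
G = -57/2 (G = -¼*114 = -57/2 ≈ -28.500)
o = 100 (o = (6 + 4)² = 10² = 100)
-65 + G*o = -65 - 57/2*100 = -65 - 2850 = -2915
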